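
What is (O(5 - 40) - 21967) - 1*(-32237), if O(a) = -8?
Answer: 10262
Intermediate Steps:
(O(5 - 40) - 21967) - 1*(-32237) = (-8 - 21967) - 1*(-32237) = -21975 + 32237 = 10262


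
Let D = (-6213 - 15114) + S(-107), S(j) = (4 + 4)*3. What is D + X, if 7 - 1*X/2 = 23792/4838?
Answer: -51521883/2419 ≈ -21299.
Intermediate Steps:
S(j) = 24 (S(j) = 8*3 = 24)
D = -21303 (D = (-6213 - 15114) + 24 = -21327 + 24 = -21303)
X = 10074/2419 (X = 14 - 47584/4838 = 14 - 2*11896/2419 = 14 - 23792/2419 = 10074/2419 ≈ 4.1645)
D + X = -21303 + 10074/2419 = -51521883/2419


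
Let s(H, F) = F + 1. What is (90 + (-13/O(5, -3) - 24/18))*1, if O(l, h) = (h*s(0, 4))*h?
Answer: 3977/45 ≈ 88.378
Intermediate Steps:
s(H, F) = 1 + F
O(l, h) = 5*h² (O(l, h) = (h*(1 + 4))*h = (h*5)*h = (5*h)*h = 5*h²)
(90 + (-13/O(5, -3) - 24/18))*1 = (90 + (-13/(5*(-3)²) - 24/18))*1 = (90 + (-13/(5*9) - 24*1/18))*1 = (90 + (-13/45 - 4/3))*1 = (90 - 73/45)*1 = (3977/45)*1 = 3977/45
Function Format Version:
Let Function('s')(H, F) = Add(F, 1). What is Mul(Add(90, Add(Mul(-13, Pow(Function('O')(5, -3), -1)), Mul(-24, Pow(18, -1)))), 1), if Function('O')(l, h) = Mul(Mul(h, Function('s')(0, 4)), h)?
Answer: Rational(3977, 45) ≈ 88.378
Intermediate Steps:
Function('s')(H, F) = Add(1, F)
Function('O')(l, h) = Mul(5, Pow(h, 2)) (Function('O')(l, h) = Mul(Mul(h, Add(1, 4)), h) = Mul(Mul(h, 5), h) = Mul(Mul(5, h), h) = Mul(5, Pow(h, 2)))
Mul(Add(90, Add(Mul(-13, Pow(Function('O')(5, -3), -1)), Mul(-24, Pow(18, -1)))), 1) = Mul(Add(90, Add(Mul(-13, Pow(Mul(5, Pow(-3, 2)), -1)), Mul(-24, Pow(18, -1)))), 1) = Mul(Add(90, Add(Mul(-13, Pow(Mul(5, 9), -1)), Mul(-24, Rational(1, 18)))), 1) = Mul(Add(90, Add(Mul(-13, Pow(45, -1)), Rational(-4, 3))), 1) = Mul(Add(90, Add(Mul(-13, Rational(1, 45)), Rational(-4, 3))), 1) = Mul(Add(90, Add(Rational(-13, 45), Rational(-4, 3))), 1) = Mul(Add(90, Rational(-73, 45)), 1) = Mul(Rational(3977, 45), 1) = Rational(3977, 45)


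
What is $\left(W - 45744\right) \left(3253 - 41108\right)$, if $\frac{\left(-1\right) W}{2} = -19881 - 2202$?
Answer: $59735190$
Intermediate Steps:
$W = 44166$ ($W = - 2 \left(-19881 - 2202\right) = \left(-2\right) \left(-22083\right) = 44166$)
$\left(W - 45744\right) \left(3253 - 41108\right) = \left(44166 - 45744\right) \left(3253 - 41108\right) = \left(-1578\right) \left(-37855\right) = 59735190$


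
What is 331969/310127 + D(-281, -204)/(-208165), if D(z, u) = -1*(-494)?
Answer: 68951124147/64557586955 ≈ 1.0681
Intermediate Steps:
D(z, u) = 494
331969/310127 + D(-281, -204)/(-208165) = 331969/310127 + 494/(-208165) = 331969*(1/310127) + 494*(-1/208165) = 331969/310127 - 494/208165 = 68951124147/64557586955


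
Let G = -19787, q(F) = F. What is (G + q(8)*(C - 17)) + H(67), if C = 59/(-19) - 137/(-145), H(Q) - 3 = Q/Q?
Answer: -54924461/2755 ≈ -19936.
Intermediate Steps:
H(Q) = 4 (H(Q) = 3 + Q/Q = 3 + 1 = 4)
C = -5952/2755 (C = 59*(-1/19) - 137*(-1/145) = -59/19 + 137/145 = -5952/2755 ≈ -2.1604)
(G + q(8)*(C - 17)) + H(67) = (-19787 + 8*(-5952/2755 - 17)) + 4 = (-19787 + 8*(-52787/2755)) + 4 = (-19787 - 422296/2755) + 4 = -54935481/2755 + 4 = -54924461/2755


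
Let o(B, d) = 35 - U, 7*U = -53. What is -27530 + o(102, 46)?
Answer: -192412/7 ≈ -27487.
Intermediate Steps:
U = -53/7 (U = (⅐)*(-53) = -53/7 ≈ -7.5714)
o(B, d) = 298/7 (o(B, d) = 35 - 1*(-53/7) = 35 + 53/7 = 298/7)
-27530 + o(102, 46) = -27530 + 298/7 = -192412/7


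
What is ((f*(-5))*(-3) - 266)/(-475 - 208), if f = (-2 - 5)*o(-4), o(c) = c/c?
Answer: 371/683 ≈ 0.54319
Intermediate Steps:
o(c) = 1
f = -7 (f = (-2 - 5)*1 = -7*1 = -7)
((f*(-5))*(-3) - 266)/(-475 - 208) = (-7*(-5)*(-3) - 266)/(-475 - 208) = (35*(-3) - 266)/(-683) = (-105 - 266)*(-1/683) = -371*(-1/683) = 371/683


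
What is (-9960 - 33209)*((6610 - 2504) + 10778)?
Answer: -642527396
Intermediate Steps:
(-9960 - 33209)*((6610 - 2504) + 10778) = -43169*(4106 + 10778) = -43169*14884 = -642527396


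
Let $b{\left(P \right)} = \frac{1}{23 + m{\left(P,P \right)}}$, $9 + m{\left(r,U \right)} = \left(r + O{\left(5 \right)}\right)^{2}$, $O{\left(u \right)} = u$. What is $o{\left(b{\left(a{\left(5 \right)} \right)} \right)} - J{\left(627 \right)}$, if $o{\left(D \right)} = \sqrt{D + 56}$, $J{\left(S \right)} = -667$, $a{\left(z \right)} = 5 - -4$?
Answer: $667 + \frac{\sqrt{2469810}}{210} \approx 674.48$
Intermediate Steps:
$a{\left(z \right)} = 9$ ($a{\left(z \right)} = 5 + 4 = 9$)
$m{\left(r,U \right)} = -9 + \left(5 + r\right)^{2}$ ($m{\left(r,U \right)} = -9 + \left(r + 5\right)^{2} = -9 + \left(5 + r\right)^{2}$)
$b{\left(P \right)} = \frac{1}{14 + \left(5 + P\right)^{2}}$ ($b{\left(P \right)} = \frac{1}{23 + \left(-9 + \left(5 + P\right)^{2}\right)} = \frac{1}{14 + \left(5 + P\right)^{2}}$)
$o{\left(D \right)} = \sqrt{56 + D}$
$o{\left(b{\left(a{\left(5 \right)} \right)} \right)} - J{\left(627 \right)} = \sqrt{56 + \frac{1}{14 + \left(5 + 9\right)^{2}}} - -667 = \sqrt{56 + \frac{1}{14 + 14^{2}}} + 667 = \sqrt{56 + \frac{1}{14 + 196}} + 667 = \sqrt{56 + \frac{1}{210}} + 667 = \sqrt{\frac{11761}{210}} + 667 = \frac{\sqrt{2469810}}{210} + 667 = 667 + \frac{\sqrt{2469810}}{210}$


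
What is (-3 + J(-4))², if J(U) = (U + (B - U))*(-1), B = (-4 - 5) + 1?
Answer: 25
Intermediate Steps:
B = -8 (B = -9 + 1 = -8)
J(U) = 8 (J(U) = (U + (-8 - U))*(-1) = -8*(-1) = 8)
(-3 + J(-4))² = (-3 + 8)² = 5² = 25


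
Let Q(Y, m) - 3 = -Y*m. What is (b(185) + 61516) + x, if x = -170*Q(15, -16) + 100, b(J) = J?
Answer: 20491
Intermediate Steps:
Q(Y, m) = 3 - Y*m
x = -41210 (x = -170*(3 - 1*15*(-16)) + 100 = -170*(3 + 240) + 100 = -170*243 + 100 = -41310 + 100 = -41210)
(b(185) + 61516) + x = (185 + 61516) - 41210 = 61701 - 41210 = 20491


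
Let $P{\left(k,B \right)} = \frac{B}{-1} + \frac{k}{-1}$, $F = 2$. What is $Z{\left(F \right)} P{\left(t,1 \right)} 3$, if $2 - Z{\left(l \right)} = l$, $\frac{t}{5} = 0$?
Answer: $0$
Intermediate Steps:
$t = 0$ ($t = 5 \cdot 0 = 0$)
$Z{\left(l \right)} = 2 - l$
$P{\left(k,B \right)} = - B - k$ ($P{\left(k,B \right)} = B \left(-1\right) + k \left(-1\right) = - B - k$)
$Z{\left(F \right)} P{\left(t,1 \right)} 3 = \left(2 - 2\right) \left(\left(-1\right) 1 - 0\right) 3 = \left(2 - 2\right) \left(-1 + 0\right) 3 = 0 \left(-1\right) 3 = 0 \cdot 3 = 0$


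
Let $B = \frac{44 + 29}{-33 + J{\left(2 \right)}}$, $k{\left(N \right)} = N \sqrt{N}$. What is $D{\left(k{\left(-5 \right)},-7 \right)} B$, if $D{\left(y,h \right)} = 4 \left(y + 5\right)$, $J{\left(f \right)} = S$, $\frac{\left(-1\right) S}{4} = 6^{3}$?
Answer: $- \frac{1460}{897} + \frac{1460 i \sqrt{5}}{897} \approx -1.6276 + 3.6395 i$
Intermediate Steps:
$k{\left(N \right)} = N^{\frac{3}{2}}$
$S = -864$ ($S = - 4 \cdot 6^{3} = \left(-4\right) 216 = -864$)
$J{\left(f \right)} = -864$
$D{\left(y,h \right)} = 20 + 4 y$ ($D{\left(y,h \right)} = 4 \left(5 + y\right) = 20 + 4 y$)
$B = - \frac{73}{897}$ ($B = \frac{44 + 29}{-33 - 864} = \frac{73}{-897} = 73 \left(- \frac{1}{897}\right) = - \frac{73}{897} \approx -0.081382$)
$D{\left(k{\left(-5 \right)},-7 \right)} B = \left(20 + 4 \left(-5\right)^{\frac{3}{2}}\right) \left(- \frac{73}{897}\right) = \left(20 + 4 \left(- 5 i \sqrt{5}\right)\right) \left(- \frac{73}{897}\right) = \left(20 - 20 i \sqrt{5}\right) \left(- \frac{73}{897}\right) = - \frac{1460}{897} + \frac{1460 i \sqrt{5}}{897}$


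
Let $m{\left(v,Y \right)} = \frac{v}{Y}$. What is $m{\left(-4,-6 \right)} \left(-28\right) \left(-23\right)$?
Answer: $\frac{1288}{3} \approx 429.33$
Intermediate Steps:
$m{\left(-4,-6 \right)} \left(-28\right) \left(-23\right) = - \frac{4}{-6} \left(-28\right) \left(-23\right) = \left(-4\right) \left(- \frac{1}{6}\right) \left(-28\right) \left(-23\right) = \frac{2}{3} \left(-28\right) \left(-23\right) = \left(- \frac{56}{3}\right) \left(-23\right) = \frac{1288}{3}$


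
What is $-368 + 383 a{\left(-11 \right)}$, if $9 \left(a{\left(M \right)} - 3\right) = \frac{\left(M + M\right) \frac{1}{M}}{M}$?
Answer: $\frac{76553}{99} \approx 773.26$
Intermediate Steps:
$a{\left(M \right)} = 3 + \frac{2}{9 M}$ ($a{\left(M \right)} = 3 + \frac{\frac{M + M}{M} \frac{1}{M}}{9} = 3 + \frac{\frac{2 M}{M} \frac{1}{M}}{9} = 3 + \frac{2 \frac{1}{M}}{9} = 3 + \frac{2}{9 M}$)
$-368 + 383 a{\left(-11 \right)} = -368 + 383 \left(3 + \frac{2}{9 \left(-11\right)}\right) = -368 + 383 \left(3 + \frac{2}{9} \left(- \frac{1}{11}\right)\right) = -368 + 383 \left(3 - \frac{2}{99}\right) = -368 + 383 \cdot \frac{295}{99} = -368 + \frac{112985}{99} = \frac{76553}{99}$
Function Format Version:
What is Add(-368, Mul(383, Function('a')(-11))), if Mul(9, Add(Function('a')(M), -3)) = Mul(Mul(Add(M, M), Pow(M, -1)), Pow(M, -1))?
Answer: Rational(76553, 99) ≈ 773.26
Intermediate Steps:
Function('a')(M) = Add(3, Mul(Rational(2, 9), Pow(M, -1))) (Function('a')(M) = Add(3, Mul(Rational(1, 9), Mul(Mul(Add(M, M), Pow(M, -1)), Pow(M, -1)))) = Add(3, Mul(Rational(1, 9), Mul(Mul(Mul(2, M), Pow(M, -1)), Pow(M, -1)))) = Add(3, Mul(Rational(1, 9), Mul(2, Pow(M, -1)))) = Add(3, Mul(Rational(2, 9), Pow(M, -1))))
Add(-368, Mul(383, Function('a')(-11))) = Add(-368, Mul(383, Add(3, Mul(Rational(2, 9), Pow(-11, -1))))) = Add(-368, Mul(383, Add(3, Mul(Rational(2, 9), Rational(-1, 11))))) = Add(-368, Mul(383, Add(3, Rational(-2, 99)))) = Add(-368, Mul(383, Rational(295, 99))) = Add(-368, Rational(112985, 99)) = Rational(76553, 99)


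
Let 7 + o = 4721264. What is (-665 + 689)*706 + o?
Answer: 4738201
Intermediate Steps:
o = 4721257 (o = -7 + 4721264 = 4721257)
(-665 + 689)*706 + o = (-665 + 689)*706 + 4721257 = 24*706 + 4721257 = 16944 + 4721257 = 4738201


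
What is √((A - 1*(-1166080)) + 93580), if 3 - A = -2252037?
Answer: 10*√35117 ≈ 1874.0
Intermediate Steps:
A = 2252040 (A = 3 - 1*(-2252037) = 3 + 2252037 = 2252040)
√((A - 1*(-1166080)) + 93580) = √((2252040 - 1*(-1166080)) + 93580) = √((2252040 + 1166080) + 93580) = √(3418120 + 93580) = √3511700 = 10*√35117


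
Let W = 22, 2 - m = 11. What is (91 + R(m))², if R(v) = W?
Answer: 12769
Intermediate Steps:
m = -9 (m = 2 - 1*11 = 2 - 11 = -9)
R(v) = 22
(91 + R(m))² = (91 + 22)² = 113² = 12769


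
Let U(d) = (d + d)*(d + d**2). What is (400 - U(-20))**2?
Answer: 243360000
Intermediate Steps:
U(d) = 2*d*(d + d**2) (U(d) = (2*d)*(d + d**2) = 2*d*(d + d**2))
(400 - U(-20))**2 = (400 - 2*(-20)**2*(1 - 20))**2 = (400 - 2*400*(-19))**2 = (400 - 1*(-15200))**2 = (400 + 15200)**2 = 15600**2 = 243360000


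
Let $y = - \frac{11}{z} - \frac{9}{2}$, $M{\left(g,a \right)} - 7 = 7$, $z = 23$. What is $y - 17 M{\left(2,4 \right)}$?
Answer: $- \frac{11177}{46} \approx -242.98$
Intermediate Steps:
$M{\left(g,a \right)} = 14$ ($M{\left(g,a \right)} = 7 + 7 = 14$)
$y = - \frac{229}{46}$ ($y = - \frac{11}{23} - \frac{9}{2} = - \frac{229}{46} \approx -4.9783$)
$y - 17 M{\left(2,4 \right)} = - \frac{229}{46} - 238 = - \frac{11177}{46}$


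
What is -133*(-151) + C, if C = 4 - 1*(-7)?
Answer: 20094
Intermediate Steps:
C = 11 (C = 4 + 7 = 11)
-133*(-151) + C = -133*(-151) + 11 = 20083 + 11 = 20094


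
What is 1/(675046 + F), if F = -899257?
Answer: -1/224211 ≈ -4.4601e-6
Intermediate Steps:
1/(675046 + F) = 1/(675046 - 899257) = 1/(-224211) = -1/224211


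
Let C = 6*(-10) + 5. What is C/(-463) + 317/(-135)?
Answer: -139346/62505 ≈ -2.2294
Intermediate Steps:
C = -55 (C = -60 + 5 = -55)
C/(-463) + 317/(-135) = -55/(-463) + 317/(-135) = -55*(-1/463) + 317*(-1/135) = 55/463 - 317/135 = -139346/62505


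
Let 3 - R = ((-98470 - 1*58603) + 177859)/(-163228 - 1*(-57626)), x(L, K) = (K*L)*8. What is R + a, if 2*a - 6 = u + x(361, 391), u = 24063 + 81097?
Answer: 1715171557/2779 ≈ 6.1719e+5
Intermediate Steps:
x(L, K) = 8*K*L
R = 8884/2779 (R = 3 - ((-98470 - 1*58603) + 177859)/(-163228 - 1*(-57626)) = 3 - ((-98470 - 58603) + 177859)/(-163228 + 57626) = 3 - (-157073 + 177859)/(-105602) = 3 - 20786*(-1)/105602 = 3 - 1*(-547/2779) = 3 + 547/2779 = 8884/2779 ≈ 3.1968)
u = 105160
a = 617187 (a = 3 + (105160 + 8*391*361)/2 = 3 + (105160 + 1129208)/2 = 3 + (1/2)*1234368 = 3 + 617184 = 617187)
R + a = 8884/2779 + 617187 = 1715171557/2779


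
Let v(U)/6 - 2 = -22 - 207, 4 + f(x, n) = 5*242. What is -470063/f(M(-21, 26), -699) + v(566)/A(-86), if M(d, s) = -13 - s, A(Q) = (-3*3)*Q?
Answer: -20303963/51858 ≈ -391.53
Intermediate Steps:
A(Q) = -9*Q
f(x, n) = 1206 (f(x, n) = -4 + 5*242 = -4 + 1210 = 1206)
v(U) = -1362 (v(U) = 12 + 6*(-22 - 207) = 12 + 6*(-229) = 12 - 1374 = -1362)
-470063/f(M(-21, 26), -699) + v(566)/A(-86) = -470063/1206 - 1362/((-9*(-86))) = -470063*1/1206 - 1362/774 = -470063/1206 - 1362*1/774 = -470063/1206 - 227/129 = -20303963/51858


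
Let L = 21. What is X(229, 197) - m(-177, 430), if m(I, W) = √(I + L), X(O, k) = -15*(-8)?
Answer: 120 - 2*I*√39 ≈ 120.0 - 12.49*I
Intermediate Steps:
X(O, k) = 120
m(I, W) = √(21 + I) (m(I, W) = √(I + 21) = √(21 + I))
X(229, 197) - m(-177, 430) = 120 - √(21 - 177) = 120 - √(-156) = 120 - 2*I*√39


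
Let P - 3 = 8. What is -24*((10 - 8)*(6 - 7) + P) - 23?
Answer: -239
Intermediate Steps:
P = 11 (P = 3 + 8 = 11)
-24*((10 - 8)*(6 - 7) + P) - 23 = -24*((10 - 8)*(6 - 7) + 11) - 23 = -24*(2*(-1) + 11) - 23 = -24*(-2 + 11) - 23 = -24*9 - 23 = -216 - 23 = -239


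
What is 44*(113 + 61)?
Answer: 7656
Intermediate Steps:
44*(113 + 61) = 44*174 = 7656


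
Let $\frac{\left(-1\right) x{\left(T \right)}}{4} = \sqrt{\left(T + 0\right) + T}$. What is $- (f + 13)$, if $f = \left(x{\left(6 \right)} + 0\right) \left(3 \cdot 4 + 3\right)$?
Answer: $-13 + 120 \sqrt{3} \approx 194.85$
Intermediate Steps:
$x{\left(T \right)} = - 4 \sqrt{2} \sqrt{T}$ ($x{\left(T \right)} = - 4 \sqrt{\left(T + 0\right) + T} = - 4 \sqrt{T + T} = - 4 \sqrt{2 T} = - 4 \sqrt{2} \sqrt{T}$)
$f = - 120 \sqrt{3}$ ($f = \left(- 4 \sqrt{2} \sqrt{6} + 0\right) \left(3 \cdot 4 + 3\right) = \left(- 8 \sqrt{3} + 0\right) \left(12 + 3\right) = - 8 \sqrt{3} \cdot 15 = - 120 \sqrt{3} \approx -207.85$)
$- (f + 13) = - (- 120 \sqrt{3} + 13) = - (13 - 120 \sqrt{3}) = -13 + 120 \sqrt{3}$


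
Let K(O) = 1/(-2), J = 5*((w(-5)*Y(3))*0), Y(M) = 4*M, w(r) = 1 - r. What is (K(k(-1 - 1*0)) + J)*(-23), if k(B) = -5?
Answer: 23/2 ≈ 11.500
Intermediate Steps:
J = 0 (J = 5*(((1 - 1*(-5))*(4*3))*0) = 5*(((1 + 5)*12)*0) = 5*((6*12)*0) = 5*(72*0) = 5*0 = 0)
K(O) = -½
(K(k(-1 - 1*0)) + J)*(-23) = (-½ + 0)*(-23) = -½*(-23) = 23/2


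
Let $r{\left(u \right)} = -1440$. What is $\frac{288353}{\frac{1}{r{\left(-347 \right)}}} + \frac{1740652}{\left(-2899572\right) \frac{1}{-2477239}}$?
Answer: $- \frac{299918099814803}{724893} \approx -4.1374 \cdot 10^{8}$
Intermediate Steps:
$\frac{288353}{\frac{1}{r{\left(-347 \right)}}} + \frac{1740652}{\left(-2899572\right) \frac{1}{-2477239}} = \frac{288353}{\frac{1}{-1440}} + \frac{1740652}{\left(-2899572\right) \frac{1}{-2477239}} = \frac{288353}{- \frac{1}{1440}} + \frac{1740652}{\left(-2899572\right) \left(- \frac{1}{2477239}\right)} = 288353 \left(-1440\right) + \frac{1740652}{\frac{2899572}{2477239}} = -415228320 + 1740652 \cdot \frac{2477239}{2899572} = -415228320 + \frac{1078002754957}{724893} = - \frac{299918099814803}{724893}$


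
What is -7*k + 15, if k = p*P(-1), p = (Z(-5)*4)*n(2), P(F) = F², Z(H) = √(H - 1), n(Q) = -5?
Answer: 15 + 140*I*√6 ≈ 15.0 + 342.93*I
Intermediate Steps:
Z(H) = √(-1 + H)
p = -20*I*√6 (p = (√(-1 - 5)*4)*(-5) = (√(-6)*4)*(-5) = ((I*√6)*4)*(-5) = (4*I*√6)*(-5) = -20*I*√6 ≈ -48.99*I)
k = -20*I*√6 (k = -20*I*√6*(-1)² = -20*I*√6*1 = -20*I*√6 ≈ -48.99*I)
-7*k + 15 = -(-140)*I*√6 + 15 = 140*I*√6 + 15 = 15 + 140*I*√6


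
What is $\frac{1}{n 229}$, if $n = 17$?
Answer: $\frac{1}{3893} \approx 0.00025687$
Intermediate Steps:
$\frac{1}{n 229} = \frac{1}{17 \cdot 229} = \frac{1}{3893}$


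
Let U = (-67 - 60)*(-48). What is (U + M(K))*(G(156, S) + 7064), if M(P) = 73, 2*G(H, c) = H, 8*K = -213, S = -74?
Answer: 44058998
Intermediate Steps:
K = -213/8 (K = (⅛)*(-213) = -213/8 ≈ -26.625)
G(H, c) = H/2
U = 6096 (U = -127*(-48) = 6096)
(U + M(K))*(G(156, S) + 7064) = (6096 + 73)*((½)*156 + 7064) = 6169*(78 + 7064) = 6169*7142 = 44058998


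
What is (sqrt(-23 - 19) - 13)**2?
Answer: (13 - I*sqrt(42))**2 ≈ 127.0 - 168.5*I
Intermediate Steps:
(sqrt(-23 - 19) - 13)**2 = (sqrt(-42) - 13)**2 = (I*sqrt(42) - 13)**2 = (-13 + I*sqrt(42))**2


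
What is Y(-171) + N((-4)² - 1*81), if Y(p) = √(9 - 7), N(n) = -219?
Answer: -219 + √2 ≈ -217.59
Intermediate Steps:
Y(p) = √2
Y(-171) + N((-4)² - 1*81) = √2 - 219 = -219 + √2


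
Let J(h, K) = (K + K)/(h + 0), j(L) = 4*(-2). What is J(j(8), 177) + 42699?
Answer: 170619/4 ≈ 42655.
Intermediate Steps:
j(L) = -8
J(h, K) = 2*K/h (J(h, K) = (2*K)/h = 2*K/h)
J(j(8), 177) + 42699 = 2*177/(-8) + 42699 = 2*177*(-⅛) + 42699 = -177/4 + 42699 = 170619/4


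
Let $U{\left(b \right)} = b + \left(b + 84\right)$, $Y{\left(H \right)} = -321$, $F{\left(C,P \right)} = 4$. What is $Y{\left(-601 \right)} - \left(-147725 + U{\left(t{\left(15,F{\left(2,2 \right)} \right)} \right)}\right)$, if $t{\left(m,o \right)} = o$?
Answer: $147312$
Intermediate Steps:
$U{\left(b \right)} = 84 + 2 b$ ($U{\left(b \right)} = b + \left(84 + b\right) = 84 + 2 b$)
$Y{\left(-601 \right)} - \left(-147725 + U{\left(t{\left(15,F{\left(2,2 \right)} \right)} \right)}\right) = -321 - \left(-147725 + \left(84 + 2 \cdot 4\right)\right) = -321 - \left(-147725 + \left(84 + 8\right)\right) = -321 - \left(-147725 + 92\right) = -321 - -147633 = -321 + 147633 = 147312$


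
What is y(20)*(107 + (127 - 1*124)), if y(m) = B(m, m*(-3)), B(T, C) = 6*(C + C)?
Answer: -79200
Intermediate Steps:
B(T, C) = 12*C (B(T, C) = 6*(2*C) = 12*C)
y(m) = -36*m (y(m) = 12*(m*(-3)) = 12*(-3*m) = -36*m)
y(20)*(107 + (127 - 1*124)) = (-36*20)*(107 + (127 - 1*124)) = -720*(107 + (127 - 124)) = -720*(107 + 3) = -720*110 = -79200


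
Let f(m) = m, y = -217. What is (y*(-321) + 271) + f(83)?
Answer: 70011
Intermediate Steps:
(y*(-321) + 271) + f(83) = (-217*(-321) + 271) + 83 = (69657 + 271) + 83 = 69928 + 83 = 70011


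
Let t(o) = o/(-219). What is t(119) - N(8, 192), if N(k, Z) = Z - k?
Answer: -40415/219 ≈ -184.54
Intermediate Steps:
t(o) = -o/219 (t(o) = o*(-1/219) = -o/219)
t(119) - N(8, 192) = -1/219*119 - (192 - 1*8) = -119/219 - (192 - 8) = -119/219 - 1*184 = -119/219 - 184 = -40415/219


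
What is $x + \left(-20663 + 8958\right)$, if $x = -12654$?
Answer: $-24359$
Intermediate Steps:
$x + \left(-20663 + 8958\right) = -12654 + \left(-20663 + 8958\right) = -12654 - 11705 = -24359$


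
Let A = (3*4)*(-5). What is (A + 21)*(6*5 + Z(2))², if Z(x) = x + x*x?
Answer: -50544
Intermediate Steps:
A = -60 (A = 12*(-5) = -60)
Z(x) = x + x²
(A + 21)*(6*5 + Z(2))² = (-60 + 21)*(6*5 + 2*(1 + 2))² = -39*(30 + 2*3)² = -39*(30 + 6)² = -39*36² = -39*1296 = -50544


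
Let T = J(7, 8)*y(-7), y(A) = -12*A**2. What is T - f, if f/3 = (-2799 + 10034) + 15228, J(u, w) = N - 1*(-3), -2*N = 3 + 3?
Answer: -67389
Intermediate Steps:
N = -3 (N = -(3 + 3)/2 = -1/2*6 = -3)
J(u, w) = 0 (J(u, w) = -3 - 1*(-3) = -3 + 3 = 0)
f = 67389 (f = 3*((-2799 + 10034) + 15228) = 3*(7235 + 15228) = 3*22463 = 67389)
T = 0 (T = 0*(-12*(-7)**2) = 0*(-12*49) = 0*(-588) = 0)
T - f = 0 - 1*67389 = 0 - 67389 = -67389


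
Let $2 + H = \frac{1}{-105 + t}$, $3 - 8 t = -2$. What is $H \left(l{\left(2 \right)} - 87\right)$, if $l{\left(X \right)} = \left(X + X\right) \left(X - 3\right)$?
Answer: $\frac{152698}{835} \approx 182.87$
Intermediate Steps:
$t = \frac{5}{8}$ ($t = \frac{3}{8} - - \frac{1}{4} = \frac{3}{8} + \frac{1}{4} = \frac{5}{8} \approx 0.625$)
$H = - \frac{1678}{835}$ ($H = -2 + \frac{1}{-105 + \frac{5}{8}} = -2 + \frac{1}{- \frac{835}{8}} = -2 - \frac{8}{835} = - \frac{1678}{835} \approx -2.0096$)
$l{\left(X \right)} = 2 X \left(-3 + X\right)$
$H \left(l{\left(2 \right)} - 87\right) = - \frac{1678 \left(2 \cdot 2 \left(-3 + 2\right) - 87\right)}{835} = - \frac{1678 \left(2 \cdot 2 \left(-1\right) - 87\right)}{835} = - \frac{1678 \left(-4 - 87\right)}{835} = \left(- \frac{1678}{835}\right) \left(-91\right) = \frac{152698}{835}$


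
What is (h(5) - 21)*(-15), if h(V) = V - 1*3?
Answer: 285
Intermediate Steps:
h(V) = -3 + V (h(V) = V - 3 = -3 + V)
(h(5) - 21)*(-15) = ((-3 + 5) - 21)*(-15) = (2 - 21)*(-15) = -19*(-15) = 285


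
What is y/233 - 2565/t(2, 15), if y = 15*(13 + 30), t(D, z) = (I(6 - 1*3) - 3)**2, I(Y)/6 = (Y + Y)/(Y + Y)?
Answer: -65760/233 ≈ -282.23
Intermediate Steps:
I(Y) = 6 (I(Y) = 6*((Y + Y)/(Y + Y)) = 6*((2*Y)/((2*Y))) = 6*((2*Y)*(1/(2*Y))) = 6*1 = 6)
t(D, z) = 9 (t(D, z) = (6 - 3)**2 = 3**2 = 9)
y = 645 (y = 15*43 = 645)
y/233 - 2565/t(2, 15) = 645/233 - 2565/9 = 645*(1/233) - 2565*1/9 = 645/233 - 285 = -65760/233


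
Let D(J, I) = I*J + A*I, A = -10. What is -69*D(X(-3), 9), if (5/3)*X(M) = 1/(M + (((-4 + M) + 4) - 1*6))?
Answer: 124821/20 ≈ 6241.0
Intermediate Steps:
X(M) = 3/(5*(-6 + 2*M)) (X(M) = 3/(5*(M + (((-4 + M) + 4) - 1*6))) = 3/(5*(M + (M - 6))) = 3/(5*(M + (-6 + M))) = 3/(5*(-6 + 2*M)))
D(J, I) = -10*I + I*J (D(J, I) = I*J - 10*I = -10*I + I*J)
-69*D(X(-3), 9) = -621*(-10 + 3/(10*(-3 - 3))) = -621*(-10 + (3/10)/(-6)) = -621*(-10 + (3/10)*(-⅙)) = -621*(-10 - 1/20) = -621*(-201)/20 = -69*(-1809/20) = 124821/20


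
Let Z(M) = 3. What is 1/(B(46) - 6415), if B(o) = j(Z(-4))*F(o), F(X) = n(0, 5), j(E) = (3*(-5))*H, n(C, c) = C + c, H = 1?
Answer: -1/6490 ≈ -0.00015408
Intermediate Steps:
j(E) = -15 (j(E) = (3*(-5))*1 = -15*1 = -15)
F(X) = 5 (F(X) = 0 + 5 = 5)
B(o) = -75 (B(o) = -15*5 = -75)
1/(B(46) - 6415) = 1/(-75 - 6415) = 1/(-6490) = -1/6490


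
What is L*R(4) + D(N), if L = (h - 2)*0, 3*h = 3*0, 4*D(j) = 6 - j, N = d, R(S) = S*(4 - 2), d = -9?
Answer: 15/4 ≈ 3.7500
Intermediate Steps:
R(S) = 2*S (R(S) = S*2 = 2*S)
N = -9
D(j) = 3/2 - j/4 (D(j) = (6 - j)/4 = 3/2 - j/4)
h = 0 (h = (3*0)/3 = (1/3)*0 = 0)
L = 0 (L = (0 - 2)*0 = -2*0 = 0)
L*R(4) + D(N) = 0*(2*4) + (3/2 - 1/4*(-9)) = 0*8 + (3/2 + 9/4) = 0 + 15/4 = 15/4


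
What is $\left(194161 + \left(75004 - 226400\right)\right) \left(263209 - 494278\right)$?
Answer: $-9881665785$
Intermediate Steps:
$\left(194161 + \left(75004 - 226400\right)\right) \left(263209 - 494278\right) = \left(194161 + \left(75004 - 226400\right)\right) \left(-231069\right) = \left(194161 - 151396\right) \left(-231069\right) = 42765 \left(-231069\right) = -9881665785$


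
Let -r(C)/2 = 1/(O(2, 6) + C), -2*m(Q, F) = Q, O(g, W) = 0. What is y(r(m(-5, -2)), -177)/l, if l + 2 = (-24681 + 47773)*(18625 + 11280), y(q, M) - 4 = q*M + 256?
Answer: 1004/1726415645 ≈ 5.8155e-7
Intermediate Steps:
m(Q, F) = -Q/2
r(C) = -2/C (r(C) = -2/(0 + C) = -2/C)
y(q, M) = 260 + M*q (y(q, M) = 4 + (q*M + 256) = 4 + (M*q + 256) = 4 + (256 + M*q) = 260 + M*q)
l = 690566258 (l = -2 + (-24681 + 47773)*(18625 + 11280) = -2 + 23092*29905 = -2 + 690566260 = 690566258)
y(r(m(-5, -2)), -177)/l = (260 - (-354)/((-½*(-5))))/690566258 = (260 - (-354)/5/2)*(1/690566258) = (260 - (-354)*2/5)*(1/690566258) = (260 - 177*(-⅘))*(1/690566258) = (260 + 708/5)*(1/690566258) = (2008/5)*(1/690566258) = 1004/1726415645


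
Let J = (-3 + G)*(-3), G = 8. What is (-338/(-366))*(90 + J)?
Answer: 4225/61 ≈ 69.262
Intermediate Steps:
J = -15 (J = (-3 + 8)*(-3) = 5*(-3) = -15)
(-338/(-366))*(90 + J) = (-338/(-366))*(90 - 15) = -338*(-1/366)*75 = (169/183)*75 = 4225/61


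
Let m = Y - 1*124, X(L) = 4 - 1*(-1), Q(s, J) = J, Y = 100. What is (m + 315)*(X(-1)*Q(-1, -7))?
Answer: -10185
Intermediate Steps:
X(L) = 5 (X(L) = 4 + 1 = 5)
m = -24 (m = 100 - 1*124 = 100 - 124 = -24)
(m + 315)*(X(-1)*Q(-1, -7)) = (-24 + 315)*(5*(-7)) = 291*(-35) = -10185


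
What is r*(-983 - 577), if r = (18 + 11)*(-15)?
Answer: 678600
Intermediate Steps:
r = -435 (r = 29*(-15) = -435)
r*(-983 - 577) = -435*(-983 - 577) = -435*(-1560) = 678600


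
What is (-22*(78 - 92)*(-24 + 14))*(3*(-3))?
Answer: 27720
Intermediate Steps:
(-22*(78 - 92)*(-24 + 14))*(3*(-3)) = -(-308)*(-10)*(-9) = -22*140*(-9) = -3080*(-9) = 27720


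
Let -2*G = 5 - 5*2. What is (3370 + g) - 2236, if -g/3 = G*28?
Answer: 924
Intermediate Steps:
G = 5/2 (G = -(5 - 5*2)/2 = -(5 - 10)/2 = -1/2*(-5) = 5/2 ≈ 2.5000)
g = -210 (g = -15*28/2 = -3*70 = -210)
(3370 + g) - 2236 = (3370 - 210) - 2236 = 3160 - 2236 = 924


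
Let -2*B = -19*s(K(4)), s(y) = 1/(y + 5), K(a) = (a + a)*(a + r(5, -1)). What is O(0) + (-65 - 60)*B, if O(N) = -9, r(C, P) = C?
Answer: -3761/154 ≈ -24.422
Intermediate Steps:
K(a) = 2*a*(5 + a) (K(a) = (a + a)*(a + 5) = (2*a)*(5 + a) = 2*a*(5 + a))
s(y) = 1/(5 + y)
B = 19/154 (B = -(-19)/(2*(5 + 2*4*(5 + 4))) = -(-19)/(2*(5 + 2*4*9)) = -(-19)/(2*(5 + 72)) = -(-19)/(2*77) = -1/2*(-19/77) = 19/154 ≈ 0.12338)
O(0) + (-65 - 60)*B = -9 + (-65 - 60)*(19/154) = -9 - 125*19/154 = -9 - 2375/154 = -3761/154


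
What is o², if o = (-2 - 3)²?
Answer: 625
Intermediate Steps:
o = 25 (o = (-5)² = 25)
o² = 25² = 625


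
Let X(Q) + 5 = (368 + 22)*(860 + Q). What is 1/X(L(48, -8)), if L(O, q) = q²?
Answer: 1/360355 ≈ 2.7750e-6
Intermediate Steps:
X(Q) = 335395 + 390*Q (X(Q) = -5 + (368 + 22)*(860 + Q) = -5 + 390*(860 + Q) = -5 + (335400 + 390*Q) = 335395 + 390*Q)
1/X(L(48, -8)) = 1/(335395 + 390*(-8)²) = 1/(335395 + 390*64) = 1/(335395 + 24960) = 1/360355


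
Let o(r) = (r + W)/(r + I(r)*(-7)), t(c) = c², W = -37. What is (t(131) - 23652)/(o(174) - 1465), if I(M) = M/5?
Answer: 2258868/510505 ≈ 4.4248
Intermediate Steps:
I(M) = M/5 (I(M) = M*(⅕) = M/5)
o(r) = -5*(-37 + r)/(2*r) (o(r) = (r - 37)/(r + (r/5)*(-7)) = (-37 + r)/(r - 7*r/5) = (-37 + r)/((-2*r/5)) = (-37 + r)*(-5/(2*r)) = -5*(-37 + r)/(2*r))
(t(131) - 23652)/(o(174) - 1465) = (131² - 23652)/((5/2)*(37 - 1*174)/174 - 1465) = (17161 - 23652)/((5/2)*(1/174)*(37 - 174) - 1465) = -6491/((5/2)*(1/174)*(-137) - 1465) = -6491/(-685/348 - 1465) = -6491/(-510505/348) = -6491*(-348/510505) = 2258868/510505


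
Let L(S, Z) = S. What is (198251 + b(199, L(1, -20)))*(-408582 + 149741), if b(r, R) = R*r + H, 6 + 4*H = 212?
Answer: -102760653523/2 ≈ -5.1380e+10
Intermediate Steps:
H = 103/2 (H = -3/2 + (¼)*212 = -3/2 + 53 = 103/2 ≈ 51.500)
b(r, R) = 103/2 + R*r (b(r, R) = R*r + 103/2 = 103/2 + R*r)
(198251 + b(199, L(1, -20)))*(-408582 + 149741) = (198251 + (103/2 + 1*199))*(-408582 + 149741) = (198251 + (103/2 + 199))*(-258841) = (198251 + 501/2)*(-258841) = (397003/2)*(-258841) = -102760653523/2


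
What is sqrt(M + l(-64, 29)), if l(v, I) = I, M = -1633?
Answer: 2*I*sqrt(401) ≈ 40.05*I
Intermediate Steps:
sqrt(M + l(-64, 29)) = sqrt(-1633 + 29) = sqrt(-1604) = 2*I*sqrt(401)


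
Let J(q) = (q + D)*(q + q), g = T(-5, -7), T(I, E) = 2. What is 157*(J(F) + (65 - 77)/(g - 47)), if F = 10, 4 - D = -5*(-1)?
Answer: 424528/15 ≈ 28302.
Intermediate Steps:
D = -1 (D = 4 - (-5)*(-1) = 4 - 1*5 = 4 - 5 = -1)
g = 2
J(q) = 2*q*(-1 + q) (J(q) = (q - 1)*(q + q) = (-1 + q)*(2*q) = 2*q*(-1 + q))
157*(J(F) + (65 - 77)/(g - 47)) = 157*(2*10*(-1 + 10) + (65 - 77)/(2 - 47)) = 157*(2*10*9 - 12/(-45)) = 157*(180 - 12*(-1/45)) = 157*(180 + 4/15) = 157*(2704/15) = 424528/15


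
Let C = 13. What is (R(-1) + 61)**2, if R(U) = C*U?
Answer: 2304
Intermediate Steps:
R(U) = 13*U
(R(-1) + 61)**2 = (13*(-1) + 61)**2 = (-13 + 61)**2 = 48**2 = 2304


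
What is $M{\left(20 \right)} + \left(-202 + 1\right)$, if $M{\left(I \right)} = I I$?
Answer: $199$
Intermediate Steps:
$M{\left(I \right)} = I^{2}$
$M{\left(20 \right)} + \left(-202 + 1\right) = 20^{2} + \left(-202 + 1\right) = 400 - 201 = 199$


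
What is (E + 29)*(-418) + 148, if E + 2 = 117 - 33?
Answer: -46250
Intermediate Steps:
E = 82 (E = -2 + (117 - 33) = -2 + 84 = 82)
(E + 29)*(-418) + 148 = (82 + 29)*(-418) + 148 = 111*(-418) + 148 = -46398 + 148 = -46250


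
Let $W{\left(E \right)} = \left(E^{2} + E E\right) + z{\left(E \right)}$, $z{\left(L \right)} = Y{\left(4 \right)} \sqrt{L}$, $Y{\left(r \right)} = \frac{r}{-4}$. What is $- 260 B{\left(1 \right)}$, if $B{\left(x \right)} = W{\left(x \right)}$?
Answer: $-260$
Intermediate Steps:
$Y{\left(r \right)} = - \frac{r}{4}$ ($Y{\left(r \right)} = r \left(- \frac{1}{4}\right) = - \frac{r}{4}$)
$z{\left(L \right)} = - \sqrt{L}$ ($z{\left(L \right)} = \left(- \frac{1}{4}\right) 4 \sqrt{L} = - \sqrt{L}$)
$W{\left(E \right)} = - \sqrt{E} + 2 E^{2}$ ($W{\left(E \right)} = \left(E^{2} + E E\right) - \sqrt{E} = \left(E^{2} + E^{2}\right) - \sqrt{E} = 2 E^{2} - \sqrt{E} = - \sqrt{E} + 2 E^{2}$)
$B{\left(x \right)} = - \sqrt{x} + 2 x^{2}$
$- 260 B{\left(1 \right)} = - 260 \left(- \sqrt{1} + 2 \cdot 1^{2}\right) = - 260 \left(\left(-1\right) 1 + 2 \cdot 1\right) = - 260 \left(-1 + 2\right) = \left(-260\right) 1 = -260$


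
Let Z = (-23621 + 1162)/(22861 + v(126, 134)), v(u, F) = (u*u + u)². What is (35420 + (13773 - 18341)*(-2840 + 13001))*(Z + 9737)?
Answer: -115649424549791377288/256086865 ≈ -4.5160e+11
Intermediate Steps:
v(u, F) = (u + u²)² (v(u, F) = (u² + u)² = (u + u²)²)
Z = -22459/256086865 (Z = (-23621 + 1162)/(22861 + 126²*(1 + 126)²) = -22459/(22861 + 15876*127²) = -22459/(22861 + 15876*16129) = -22459/(22861 + 256064004) = -22459/256086865 ≈ -8.7701e-5)
(35420 + (13773 - 18341)*(-2840 + 13001))*(Z + 9737) = (35420 + (13773 - 18341)*(-2840 + 13001))*(-22459/256086865 + 9737) = (35420 - 4568*10161)*(2493517782046/256086865) = (35420 - 46415448)*(2493517782046/256086865) = -46380028*2493517782046/256086865 = -115649424549791377288/256086865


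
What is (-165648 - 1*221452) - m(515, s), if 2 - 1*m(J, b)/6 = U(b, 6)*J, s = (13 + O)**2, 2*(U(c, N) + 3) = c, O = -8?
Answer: -357757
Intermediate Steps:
U(c, N) = -3 + c/2
s = 25 (s = (13 - 8)**2 = 5**2 = 25)
m(J, b) = 12 - 6*J*(-3 + b/2) (m(J, b) = 12 - 6*(-3 + b/2)*J = 12 - 6*J*(-3 + b/2))
(-165648 - 1*221452) - m(515, s) = (-165648 - 1*221452) - (12 - 3*515*(-6 + 25)) = (-165648 - 221452) - (12 - 3*515*19) = -387100 - (12 - 29355) = -387100 - 1*(-29343) = -387100 + 29343 = -357757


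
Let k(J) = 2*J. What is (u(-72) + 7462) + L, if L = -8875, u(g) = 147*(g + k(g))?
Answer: -33165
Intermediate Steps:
u(g) = 441*g (u(g) = 147*(g + 2*g) = 147*(3*g) = 441*g)
(u(-72) + 7462) + L = (441*(-72) + 7462) - 8875 = (-31752 + 7462) - 8875 = -24290 - 8875 = -33165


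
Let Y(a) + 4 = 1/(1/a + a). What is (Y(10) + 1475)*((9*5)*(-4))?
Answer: -26744580/101 ≈ -2.6480e+5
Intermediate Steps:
Y(a) = -4 + 1/(a + 1/a) (Y(a) = -4 + 1/(1/a + a) = -4 + 1/(a + 1/a))
(Y(10) + 1475)*((9*5)*(-4)) = ((-4 + 10 - 4*10²)/(1 + 10²) + 1475)*((9*5)*(-4)) = ((-4 + 10 - 4*100)/(1 + 100) + 1475)*(45*(-4)) = ((-4 + 10 - 400)/101 + 1475)*(-180) = ((1/101)*(-394) + 1475)*(-180) = (-394/101 + 1475)*(-180) = (148581/101)*(-180) = -26744580/101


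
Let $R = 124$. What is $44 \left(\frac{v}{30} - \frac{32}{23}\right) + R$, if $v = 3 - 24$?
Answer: $\frac{3678}{115} \approx 31.983$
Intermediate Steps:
$v = -21$
$44 \left(\frac{v}{30} - \frac{32}{23}\right) + R = 44 \left(- \frac{21}{30} - \frac{32}{23}\right) + 124 = 44 \left(\left(-21\right) \frac{1}{30} - \frac{32}{23}\right) + 124 = 44 \left(- \frac{7}{10} - \frac{32}{23}\right) + 124 = 44 \left(- \frac{481}{230}\right) + 124 = - \frac{10582}{115} + 124 = \frac{3678}{115}$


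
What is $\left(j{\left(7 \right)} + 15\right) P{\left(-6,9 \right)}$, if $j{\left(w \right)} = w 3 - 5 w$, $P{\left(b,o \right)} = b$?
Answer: $-6$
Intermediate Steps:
$j{\left(w \right)} = - 2 w$ ($j{\left(w \right)} = 3 w - 5 w = - 2 w$)
$\left(j{\left(7 \right)} + 15\right) P{\left(-6,9 \right)} = \left(\left(-2\right) 7 + 15\right) \left(-6\right) = \left(-14 + 15\right) \left(-6\right) = 1 \left(-6\right) = -6$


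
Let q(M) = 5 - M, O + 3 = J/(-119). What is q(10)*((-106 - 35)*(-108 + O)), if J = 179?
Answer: -9438540/119 ≈ -79316.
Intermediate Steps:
O = -536/119 (O = -3 + 179/(-119) = -3 + 179*(-1/119) = -3 - 179/119 = -536/119 ≈ -4.5042)
q(10)*((-106 - 35)*(-108 + O)) = (5 - 1*10)*((-106 - 35)*(-108 - 536/119)) = (5 - 10)*(-141*(-13388/119)) = -5*1887708/119 = -9438540/119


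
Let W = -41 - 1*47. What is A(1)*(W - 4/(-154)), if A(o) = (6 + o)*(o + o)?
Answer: -13548/11 ≈ -1231.6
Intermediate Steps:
W = -88 (W = -41 - 47 = -88)
A(o) = 2*o*(6 + o) (A(o) = (6 + o)*(2*o) = 2*o*(6 + o))
A(1)*(W - 4/(-154)) = (2*1*(6 + 1))*(-88 - 4/(-154)) = (2*1*7)*(-88 - 4*(-1/154)) = 14*(-88 + 2/77) = 14*(-6774/77) = -13548/11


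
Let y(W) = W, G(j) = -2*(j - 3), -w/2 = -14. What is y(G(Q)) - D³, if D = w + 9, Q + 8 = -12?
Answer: -50607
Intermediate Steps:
w = 28 (w = -2*(-14) = 28)
Q = -20 (Q = -8 - 12 = -20)
G(j) = 6 - 2*j (G(j) = -2*(-3 + j) = 6 - 2*j)
D = 37 (D = 28 + 9 = 37)
y(G(Q)) - D³ = (6 - 2*(-20)) - 1*37³ = (6 + 40) - 1*50653 = 46 - 50653 = -50607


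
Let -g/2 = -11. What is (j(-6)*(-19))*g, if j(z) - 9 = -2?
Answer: -2926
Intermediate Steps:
g = 22 (g = -2*(-11) = 22)
j(z) = 7 (j(z) = 9 - 2 = 7)
(j(-6)*(-19))*g = (7*(-19))*22 = -133*22 = -2926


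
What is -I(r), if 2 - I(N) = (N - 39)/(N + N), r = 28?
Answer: -123/56 ≈ -2.1964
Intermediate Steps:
I(N) = 2 - (-39 + N)/(2*N) (I(N) = 2 - (N - 39)/(N + N) = 2 - (-39 + N)/(2*N))
-I(r) = -3*(13 + 28)/(2*28) = -3*41/(2*28) = -1*123/56 = -123/56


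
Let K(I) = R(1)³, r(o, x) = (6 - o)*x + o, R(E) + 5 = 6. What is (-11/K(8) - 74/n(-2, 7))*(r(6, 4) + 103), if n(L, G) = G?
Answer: -16459/7 ≈ -2351.3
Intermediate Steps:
R(E) = 1 (R(E) = -5 + 6 = 1)
r(o, x) = o + x*(6 - o) (r(o, x) = x*(6 - o) + o = o + x*(6 - o))
K(I) = 1 (K(I) = 1³ = 1)
(-11/K(8) - 74/n(-2, 7))*(r(6, 4) + 103) = (-11/1 - 74/7)*((6 + 6*4 - 1*6*4) + 103) = (-11*1 - 74*⅐)*((6 + 24 - 24) + 103) = (-11 - 74/7)*(6 + 103) = -151/7*109 = -16459/7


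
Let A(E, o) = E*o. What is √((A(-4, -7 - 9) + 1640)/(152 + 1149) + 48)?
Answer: 54*√28622/1301 ≈ 7.0221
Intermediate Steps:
√((A(-4, -7 - 9) + 1640)/(152 + 1149) + 48) = √((-4*(-7 - 9) + 1640)/(152 + 1149) + 48) = √((-4*(-16) + 1640)/1301 + 48) = √((64 + 1640)*(1/1301) + 48) = √(1704*(1/1301) + 48) = √(1704/1301 + 48) = √(64152/1301) = 54*√28622/1301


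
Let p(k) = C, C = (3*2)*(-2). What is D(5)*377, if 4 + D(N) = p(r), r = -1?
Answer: -6032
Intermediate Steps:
C = -12 (C = 6*(-2) = -12)
p(k) = -12
D(N) = -16 (D(N) = -4 - 12 = -16)
D(5)*377 = -16*377 = -6032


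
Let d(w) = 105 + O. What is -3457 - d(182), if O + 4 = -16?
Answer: -3542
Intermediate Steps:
O = -20 (O = -4 - 16 = -20)
d(w) = 85 (d(w) = 105 - 20 = 85)
-3457 - d(182) = -3457 - 1*85 = -3457 - 85 = -3542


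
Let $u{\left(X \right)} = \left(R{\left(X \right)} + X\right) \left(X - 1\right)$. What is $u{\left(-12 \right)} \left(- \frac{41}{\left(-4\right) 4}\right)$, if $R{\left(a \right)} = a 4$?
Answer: $\frac{7995}{4} \approx 1998.8$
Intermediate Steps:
$R{\left(a \right)} = 4 a$
$u{\left(X \right)} = 5 X \left(-1 + X\right)$ ($u{\left(X \right)} = \left(4 X + X\right) \left(X - 1\right) = 5 X \left(-1 + X\right)$)
$u{\left(-12 \right)} \left(- \frac{41}{\left(-4\right) 4}\right) = 5 \left(-12\right) \left(-1 - 12\right) \left(- \frac{41}{\left(-4\right) 4}\right) = 5 \left(-12\right) \left(-13\right) \left(- \frac{41}{-16}\right) = 780 \left(\left(-41\right) \left(- \frac{1}{16}\right)\right) = 780 \cdot \frac{41}{16} = \frac{7995}{4}$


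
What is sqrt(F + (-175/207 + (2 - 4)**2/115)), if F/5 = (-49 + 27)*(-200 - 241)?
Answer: sqrt(5773806265)/345 ≈ 220.25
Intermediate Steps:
F = 48510 (F = 5*((-49 + 27)*(-200 - 241)) = 5*(-22*(-441)) = 5*9702 = 48510)
sqrt(F + (-175/207 + (2 - 4)**2/115)) = sqrt(48510 + (-175/207 + (2 - 4)**2/115)) = sqrt(48510 + (-175*1/207 + (-2)**2*(1/115))) = sqrt(48510 + (-175/207 + 4*(1/115))) = sqrt(48510 + (-175/207 + 4/115)) = sqrt(48510 - 839/1035) = sqrt(50207011/1035) = sqrt(5773806265)/345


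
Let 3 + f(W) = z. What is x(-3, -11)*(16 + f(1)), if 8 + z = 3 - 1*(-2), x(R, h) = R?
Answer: -30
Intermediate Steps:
z = -3 (z = -8 + (3 - 1*(-2)) = -8 + (3 + 2) = -8 + 5 = -3)
f(W) = -6 (f(W) = -3 - 3 = -6)
x(-3, -11)*(16 + f(1)) = -3*(16 - 6) = -3*10 = -30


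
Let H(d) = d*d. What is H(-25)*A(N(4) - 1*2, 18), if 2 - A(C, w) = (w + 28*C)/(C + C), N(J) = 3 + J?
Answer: -8625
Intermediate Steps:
A(C, w) = 2 - (w + 28*C)/(2*C) (A(C, w) = 2 - (w + 28*C)/(C + C) = 2 - (w + 28*C)/(2*C))
H(d) = d²
H(-25)*A(N(4) - 1*2, 18) = (-25)²*(-12 - ½*18/((3 + 4) - 1*2)) = 625*(-12 - ½*18/(7 - 2)) = 625*(-12 - ½*18/5) = 625*(-12 - ½*18*⅕) = 625*(-12 - 9/5) = 625*(-69/5) = -8625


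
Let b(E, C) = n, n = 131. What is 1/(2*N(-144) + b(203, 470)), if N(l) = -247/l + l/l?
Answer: 72/9823 ≈ 0.0073297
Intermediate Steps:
b(E, C) = 131
N(l) = 1 - 247/l (N(l) = -247/l + 1 = 1 - 247/l)
1/(2*N(-144) + b(203, 470)) = 1/(2*((-247 - 144)/(-144)) + 131) = 1/(2*(-1/144*(-391)) + 131) = 1/(2*(391/144) + 131) = 1/(391/72 + 131) = 1/(9823/72) = 72/9823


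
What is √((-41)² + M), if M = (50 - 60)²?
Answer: √1781 ≈ 42.202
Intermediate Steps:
M = 100 (M = (-10)² = 100)
√((-41)² + M) = √((-41)² + 100) = √(1681 + 100) = √1781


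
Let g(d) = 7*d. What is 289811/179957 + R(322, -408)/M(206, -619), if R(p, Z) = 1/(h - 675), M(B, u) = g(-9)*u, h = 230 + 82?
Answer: 4102538542864/2547455275827 ≈ 1.6104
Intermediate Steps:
h = 312
M(B, u) = -63*u (M(B, u) = (7*(-9))*u = -63*u)
R(p, Z) = -1/363 (R(p, Z) = 1/(312 - 675) = 1/(-363) = -1/363)
289811/179957 + R(322, -408)/M(206, -619) = 289811/179957 - 1/(363*((-63*(-619)))) = 289811*(1/179957) - 1/363/38997 = 289811/179957 - 1/363*1/38997 = 289811/179957 - 1/14155911 = 4102538542864/2547455275827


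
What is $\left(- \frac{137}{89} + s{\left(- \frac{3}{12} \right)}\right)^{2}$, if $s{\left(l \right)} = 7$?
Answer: $\frac{236196}{7921} \approx 29.819$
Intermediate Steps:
$\left(- \frac{137}{89} + s{\left(- \frac{3}{12} \right)}\right)^{2} = \left(- \frac{137}{89} + 7\right)^{2} = \left(\frac{486}{89}\right)^{2} = \frac{236196}{7921}$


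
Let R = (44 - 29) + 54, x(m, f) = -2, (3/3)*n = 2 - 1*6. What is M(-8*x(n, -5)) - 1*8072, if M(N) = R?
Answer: -8003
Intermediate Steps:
n = -4 (n = 2 - 1*6 = 2 - 6 = -4)
R = 69 (R = 15 + 54 = 69)
M(N) = 69
M(-8*x(n, -5)) - 1*8072 = 69 - 1*8072 = 69 - 8072 = -8003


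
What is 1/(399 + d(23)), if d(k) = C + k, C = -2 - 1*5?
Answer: 1/415 ≈ 0.0024096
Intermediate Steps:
C = -7 (C = -2 - 5 = -7)
d(k) = -7 + k
1/(399 + d(23)) = 1/(399 + (-7 + 23)) = 1/(399 + 16) = 1/415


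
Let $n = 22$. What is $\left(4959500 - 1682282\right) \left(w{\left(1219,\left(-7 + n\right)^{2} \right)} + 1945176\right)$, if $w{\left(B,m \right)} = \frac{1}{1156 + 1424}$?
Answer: $\frac{2741149294704443}{430} \approx 6.3748 \cdot 10^{12}$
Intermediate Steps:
$w{\left(B,m \right)} = \frac{1}{2580}$
$\left(4959500 - 1682282\right) \left(w{\left(1219,\left(-7 + n\right)^{2} \right)} + 1945176\right) = \left(4959500 - 1682282\right) \left(\frac{1}{2580} + 1945176\right) = 3277218 \cdot \frac{5018554081}{2580} = \frac{2741149294704443}{430}$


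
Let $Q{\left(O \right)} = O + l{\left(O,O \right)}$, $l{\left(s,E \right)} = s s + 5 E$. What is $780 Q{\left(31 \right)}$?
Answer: $894660$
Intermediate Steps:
$l{\left(s,E \right)} = s^{2} + 5 E$
$Q{\left(O \right)} = O^{2} + 6 O$ ($Q{\left(O \right)} = O + \left(O^{2} + 5 O\right) = O^{2} + 6 O$)
$780 Q{\left(31 \right)} = 780 \cdot 31 \left(6 + 31\right) = 780 \cdot 31 \cdot 37 = 780 \cdot 1147 = 894660$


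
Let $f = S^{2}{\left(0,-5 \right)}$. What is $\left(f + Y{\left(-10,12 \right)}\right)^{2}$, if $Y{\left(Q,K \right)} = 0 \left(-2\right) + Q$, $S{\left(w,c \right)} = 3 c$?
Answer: $46225$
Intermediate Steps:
$Y{\left(Q,K \right)} = Q$ ($Y{\left(Q,K \right)} = 0 + Q = Q$)
$f = 225$ ($f = \left(3 \left(-5\right)\right)^{2} = \left(-15\right)^{2} = 225$)
$\left(f + Y{\left(-10,12 \right)}\right)^{2} = \left(225 - 10\right)^{2} = 215^{2} = 46225$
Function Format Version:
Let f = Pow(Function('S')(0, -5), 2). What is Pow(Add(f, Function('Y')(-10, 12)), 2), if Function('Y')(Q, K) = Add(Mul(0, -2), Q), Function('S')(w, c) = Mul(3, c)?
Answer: 46225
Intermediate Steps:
Function('Y')(Q, K) = Q (Function('Y')(Q, K) = Add(0, Q) = Q)
f = 225 (f = Pow(Mul(3, -5), 2) = Pow(-15, 2) = 225)
Pow(Add(f, Function('Y')(-10, 12)), 2) = Pow(Add(225, -10), 2) = Pow(215, 2) = 46225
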